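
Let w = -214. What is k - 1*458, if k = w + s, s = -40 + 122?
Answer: -590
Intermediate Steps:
s = 82
k = -132 (k = -214 + 82 = -132)
k - 1*458 = -132 - 1*458 = -132 - 458 = -590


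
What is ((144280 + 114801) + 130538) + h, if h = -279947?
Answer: 109672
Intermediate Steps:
((144280 + 114801) + 130538) + h = ((144280 + 114801) + 130538) - 279947 = (259081 + 130538) - 279947 = 389619 - 279947 = 109672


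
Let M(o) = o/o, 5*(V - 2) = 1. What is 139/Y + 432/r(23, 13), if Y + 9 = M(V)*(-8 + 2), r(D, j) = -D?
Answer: -9677/345 ≈ -28.049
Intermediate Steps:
V = 11/5 (V = 2 + (⅕)*1 = 2 + ⅕ = 11/5 ≈ 2.2000)
M(o) = 1
Y = -15 (Y = -9 + 1*(-8 + 2) = -9 + 1*(-6) = -9 - 6 = -15)
139/Y + 432/r(23, 13) = 139/(-15) + 432/((-1*23)) = 139*(-1/15) + 432/(-23) = -139/15 + 432*(-1/23) = -139/15 - 432/23 = -9677/345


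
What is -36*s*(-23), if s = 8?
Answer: 6624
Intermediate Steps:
-36*s*(-23) = -36*8*(-23) = -288*(-23) = 6624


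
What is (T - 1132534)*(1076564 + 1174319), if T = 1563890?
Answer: 970931887348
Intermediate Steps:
(T - 1132534)*(1076564 + 1174319) = (1563890 - 1132534)*(1076564 + 1174319) = 431356*2250883 = 970931887348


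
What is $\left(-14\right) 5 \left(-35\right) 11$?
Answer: $26950$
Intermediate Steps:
$\left(-14\right) 5 \left(-35\right) 11 = \left(-70\right) \left(-35\right) 11 = 2450 \cdot 11 = 26950$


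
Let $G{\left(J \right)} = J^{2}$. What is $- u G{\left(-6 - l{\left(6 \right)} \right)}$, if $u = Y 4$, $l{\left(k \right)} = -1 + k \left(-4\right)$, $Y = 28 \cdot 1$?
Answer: $-40432$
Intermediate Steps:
$Y = 28$
$l{\left(k \right)} = -1 - 4 k$
$u = 112$ ($u = 28 \cdot 4 = 112$)
$- u G{\left(-6 - l{\left(6 \right)} \right)} = - 112 \left(-6 - \left(-1 - 24\right)\right)^{2} = - 112 \left(-6 - -25\right)^{2} = - 112 \left(-6 + 25\right)^{2} = - 112 \cdot 19^{2} = - 112 \cdot 361 = \left(-1\right) 40432 = -40432$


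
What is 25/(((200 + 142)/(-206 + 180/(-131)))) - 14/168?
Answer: -1365767/89604 ≈ -15.242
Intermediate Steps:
25/(((200 + 142)/(-206 + 180/(-131)))) - 14/168 = 25/((342/(-206 + 180*(-1/131)))) - 14*1/168 = 25/((342/(-206 - 180/131))) - 1/12 = 25/((342/(-27166/131))) - 1/12 = 25/((342*(-131/27166))) - 1/12 = 25/(-22401/13583) - 1/12 = 25*(-13583/22401) - 1/12 = -339575/22401 - 1/12 = -1365767/89604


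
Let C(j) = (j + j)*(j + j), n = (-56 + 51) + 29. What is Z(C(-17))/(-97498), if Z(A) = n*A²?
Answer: -16036032/48749 ≈ -328.95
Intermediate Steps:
n = 24 (n = -5 + 29 = 24)
C(j) = 4*j² (C(j) = (2*j)*(2*j) = 4*j²)
Z(A) = 24*A²
Z(C(-17))/(-97498) = (24*(4*(-17)²)²)/(-97498) = (24*(4*289)²)*(-1/97498) = (24*1156²)*(-1/97498) = (24*1336336)*(-1/97498) = 32072064*(-1/97498) = -16036032/48749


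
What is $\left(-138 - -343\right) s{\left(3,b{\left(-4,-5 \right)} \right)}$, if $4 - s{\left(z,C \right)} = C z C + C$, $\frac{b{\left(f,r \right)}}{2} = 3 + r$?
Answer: $-8200$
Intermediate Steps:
$b{\left(f,r \right)} = 6 + 2 r$ ($b{\left(f,r \right)} = 2 \left(3 + r\right) = 6 + 2 r$)
$s{\left(z,C \right)} = 4 - C - z C^{2}$ ($s{\left(z,C \right)} = 4 - \left(C z C + C\right) = 4 - \left(z C^{2} + C\right) = 4 - \left(C + z C^{2}\right) = 4 - C - z C^{2}$)
$\left(-138 - -343\right) s{\left(3,b{\left(-4,-5 \right)} \right)} = \left(-138 - -343\right) \left(4 - \left(6 + 2 \left(-5\right)\right) - 3 \left(6 + 2 \left(-5\right)\right)^{2}\right) = \left(-138 + 343\right) \left(4 - \left(6 - 10\right) - 3 \left(6 - 10\right)^{2}\right) = 205 \left(4 - -4 - 3 \left(-4\right)^{2}\right) = 205 \left(4 + 4 - 3 \cdot 16\right) = 205 \left(4 + 4 - 48\right) = 205 \left(-40\right) = -8200$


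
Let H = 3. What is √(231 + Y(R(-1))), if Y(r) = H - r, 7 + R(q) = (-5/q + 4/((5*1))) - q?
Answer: √5855/5 ≈ 15.304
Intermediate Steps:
R(q) = -31/5 - q - 5/q (R(q) = -7 + ((-5/q + 4/((5*1))) - q) = -7 + ((-5/q + 4/5) - q) = -7 + ((-5/q + 4*(⅕)) - q) = -7 + ((-5/q + ⅘) - q) = -7 + ((⅘ - 5/q) - q) = -7 + (⅘ - q - 5/q) = -31/5 - q - 5/q)
Y(r) = 3 - r
√(231 + Y(R(-1))) = √(231 + (3 - (-31/5 - 1*(-1) - 5/(-1)))) = √(231 + (3 - (-31/5 + 1 - 5*(-1)))) = √(231 + (3 - (-31/5 + 1 + 5))) = √(231 + (3 - 1*(-⅕))) = √(231 + (3 + ⅕)) = √(231 + 16/5) = √(1171/5) = √5855/5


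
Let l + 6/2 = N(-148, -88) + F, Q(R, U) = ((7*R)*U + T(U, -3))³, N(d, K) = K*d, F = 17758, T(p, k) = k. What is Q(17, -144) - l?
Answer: -5034501087398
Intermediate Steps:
Q(R, U) = (-3 + 7*R*U)³ (Q(R, U) = ((7*R)*U - 3)³ = (7*R*U - 3)³ = (-3 + 7*R*U)³)
l = 30779 (l = -3 + (-88*(-148) + 17758) = -3 + (13024 + 17758) = -3 + 30782 = 30779)
Q(17, -144) - l = (-3 + 7*17*(-144))³ - 1*30779 = (-3 - 17136)³ - 30779 = (-17139)³ - 30779 = -5034501056619 - 30779 = -5034501087398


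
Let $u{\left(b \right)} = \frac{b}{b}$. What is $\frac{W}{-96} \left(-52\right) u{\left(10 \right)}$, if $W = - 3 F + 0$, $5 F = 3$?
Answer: $- \frac{39}{40} \approx -0.975$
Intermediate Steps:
$F = \frac{3}{5}$ ($F = \frac{1}{5} \cdot 3 = \frac{3}{5} \approx 0.6$)
$W = - \frac{9}{5}$ ($W = \left(-3\right) \frac{3}{5} + 0 = - \frac{9}{5} + 0 = - \frac{9}{5} \approx -1.8$)
$u{\left(b \right)} = 1$
$\frac{W}{-96} \left(-52\right) u{\left(10 \right)} = - \frac{9}{5 \left(-96\right)} \left(-52\right) 1 = \left(- \frac{9}{5}\right) \left(- \frac{1}{96}\right) \left(-52\right) 1 = \frac{3}{160} \left(-52\right) 1 = \left(- \frac{39}{40}\right) 1 = - \frac{39}{40}$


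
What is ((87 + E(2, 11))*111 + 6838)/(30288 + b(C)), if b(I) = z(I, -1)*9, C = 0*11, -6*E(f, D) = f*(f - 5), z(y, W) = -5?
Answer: 16606/30243 ≈ 0.54909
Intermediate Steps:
E(f, D) = -f*(-5 + f)/6 (E(f, D) = -f*(f - 5)/6 = -f*(-5 + f)/6)
C = 0
b(I) = -45 (b(I) = -5*9 = -45)
((87 + E(2, 11))*111 + 6838)/(30288 + b(C)) = ((87 + (⅙)*2*(5 - 1*2))*111 + 6838)/(30288 - 45) = ((87 + (⅙)*2*(5 - 2))*111 + 6838)/30243 = ((87 + (⅙)*2*3)*111 + 6838)*(1/30243) = ((87 + 1)*111 + 6838)*(1/30243) = (88*111 + 6838)*(1/30243) = (9768 + 6838)*(1/30243) = 16606*(1/30243) = 16606/30243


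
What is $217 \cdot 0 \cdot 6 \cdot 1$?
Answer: $0$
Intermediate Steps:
$217 \cdot 0 \cdot 6 \cdot 1 = 217 \cdot 0 \cdot 1 = 217 \cdot 0 = 0$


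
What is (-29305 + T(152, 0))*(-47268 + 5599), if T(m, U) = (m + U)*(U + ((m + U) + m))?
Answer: -704331107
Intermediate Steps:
T(m, U) = (U + m)*(2*U + 2*m) (T(m, U) = (U + m)*(U + ((U + m) + m)) = (U + m)*(U + (U + 2*m)) = (U + m)*(2*U + 2*m))
(-29305 + T(152, 0))*(-47268 + 5599) = (-29305 + (2*0² + 2*152² + 4*0*152))*(-47268 + 5599) = (-29305 + (2*0 + 2*23104 + 0))*(-41669) = (-29305 + (0 + 46208 + 0))*(-41669) = (-29305 + 46208)*(-41669) = 16903*(-41669) = -704331107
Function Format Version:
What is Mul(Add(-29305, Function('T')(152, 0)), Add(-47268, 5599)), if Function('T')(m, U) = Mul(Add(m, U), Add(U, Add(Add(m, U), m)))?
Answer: -704331107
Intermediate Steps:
Function('T')(m, U) = Mul(Add(U, m), Add(Mul(2, U), Mul(2, m))) (Function('T')(m, U) = Mul(Add(U, m), Add(U, Add(Add(U, m), m))) = Mul(Add(U, m), Add(U, Add(U, Mul(2, m)))) = Mul(Add(U, m), Add(Mul(2, U), Mul(2, m))))
Mul(Add(-29305, Function('T')(152, 0)), Add(-47268, 5599)) = Mul(Add(-29305, Add(Mul(2, Pow(0, 2)), Mul(2, Pow(152, 2)), Mul(4, 0, 152))), Add(-47268, 5599)) = Mul(Add(-29305, Add(Mul(2, 0), Mul(2, 23104), 0)), -41669) = Mul(Add(-29305, Add(0, 46208, 0)), -41669) = Mul(Add(-29305, 46208), -41669) = Mul(16903, -41669) = -704331107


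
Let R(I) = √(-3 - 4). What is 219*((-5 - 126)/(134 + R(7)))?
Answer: -3844326/17963 + 28689*I*√7/17963 ≈ -214.01 + 4.2256*I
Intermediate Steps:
R(I) = I*√7 (R(I) = √(-7) = I*√7)
219*((-5 - 126)/(134 + R(7))) = 219*((-5 - 126)/(134 + I*√7)) = 219*(-131/(134 + I*√7)) = -28689/(134 + I*√7)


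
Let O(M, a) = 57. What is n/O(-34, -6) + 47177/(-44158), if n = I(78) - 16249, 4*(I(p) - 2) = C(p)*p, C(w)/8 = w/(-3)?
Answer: -899228963/2517006 ≈ -357.26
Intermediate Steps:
C(w) = -8*w/3 (C(w) = 8*(w/(-3)) = 8*(w*(-⅓)) = 8*(-w/3) = -8*w/3)
I(p) = 2 - 2*p²/3 (I(p) = 2 + ((-8*p/3)*p)/4 = 2 + (-8*p²/3)/4 = 2 - 2*p²/3)
n = -20303 (n = (2 - ⅔*78²) - 16249 = (2 - ⅔*6084) - 16249 = (2 - 4056) - 16249 = -4054 - 16249 = -20303)
n/O(-34, -6) + 47177/(-44158) = -20303/57 + 47177/(-44158) = -20303*1/57 + 47177*(-1/44158) = -20303/57 - 47177/44158 = -899228963/2517006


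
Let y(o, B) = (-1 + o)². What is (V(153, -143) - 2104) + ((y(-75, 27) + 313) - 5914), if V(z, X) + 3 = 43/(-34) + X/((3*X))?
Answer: -197159/102 ≈ -1932.9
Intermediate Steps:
V(z, X) = -401/102 (V(z, X) = -3 + (43/(-34) + X/((3*X))) = -3 + (43*(-1/34) + X*(1/(3*X))) = -3 + (-43/34 + ⅓) = -3 - 95/102 = -401/102)
(V(153, -143) - 2104) + ((y(-75, 27) + 313) - 5914) = (-401/102 - 2104) + (((-1 - 75)² + 313) - 5914) = -215009/102 + (((-76)² + 313) - 5914) = -215009/102 + ((5776 + 313) - 5914) = -215009/102 + (6089 - 5914) = -215009/102 + 175 = -197159/102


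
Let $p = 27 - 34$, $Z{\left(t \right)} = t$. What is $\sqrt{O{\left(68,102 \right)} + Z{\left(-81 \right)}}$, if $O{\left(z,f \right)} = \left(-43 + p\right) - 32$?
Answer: $i \sqrt{163} \approx 12.767 i$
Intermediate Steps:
$p = -7$ ($p = 27 - 34 = -7$)
$O{\left(z,f \right)} = -82$ ($O{\left(z,f \right)} = \left(-43 - 7\right) - 32 = -50 - 32 = -82$)
$\sqrt{O{\left(68,102 \right)} + Z{\left(-81 \right)}} = \sqrt{-82 - 81} = \sqrt{-163} = i \sqrt{163}$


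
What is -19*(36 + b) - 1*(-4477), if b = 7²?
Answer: 2862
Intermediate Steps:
b = 49
-19*(36 + b) - 1*(-4477) = -19*(36 + 49) - 1*(-4477) = -19*85 + 4477 = -1615 + 4477 = 2862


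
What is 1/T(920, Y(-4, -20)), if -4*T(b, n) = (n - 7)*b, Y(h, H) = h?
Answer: 1/2530 ≈ 0.00039526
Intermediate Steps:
T(b, n) = -b*(-7 + n)/4 (T(b, n) = -(n - 7)*b/4 = -(-7 + n)*b/4 = -b*(-7 + n)/4)
1/T(920, Y(-4, -20)) = 1/((¼)*920*(7 - 1*(-4))) = 1/((¼)*920*(7 + 4)) = 1/((¼)*920*11) = 1/2530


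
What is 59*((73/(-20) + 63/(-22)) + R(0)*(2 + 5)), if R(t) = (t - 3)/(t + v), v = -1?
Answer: 188033/220 ≈ 854.70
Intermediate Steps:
R(t) = (-3 + t)/(-1 + t) (R(t) = (t - 3)/(t - 1) = (-3 + t)/(-1 + t))
59*((73/(-20) + 63/(-22)) + R(0)*(2 + 5)) = 59*((73/(-20) + 63/(-22)) + ((-3 + 0)/(-1 + 0))*(2 + 5)) = 59*((73*(-1/20) + 63*(-1/22)) + (-3/(-1))*7) = 59*((-73/20 - 63/22) - 1*(-3)*7) = 59*(-1433/220 + 3*7) = 59*(-1433/220 + 21) = 59*(3187/220) = 188033/220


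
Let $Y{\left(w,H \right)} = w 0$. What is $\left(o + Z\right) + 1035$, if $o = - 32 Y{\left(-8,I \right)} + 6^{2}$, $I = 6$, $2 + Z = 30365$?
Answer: $31434$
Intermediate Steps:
$Z = 30363$ ($Z = -2 + 30365 = 30363$)
$Y{\left(w,H \right)} = 0$
$o = 36$ ($o = \left(-32\right) 0 + 6^{2} = 0 + 36 = 36$)
$\left(o + Z\right) + 1035 = \left(36 + 30363\right) + 1035 = 30399 + 1035 = 31434$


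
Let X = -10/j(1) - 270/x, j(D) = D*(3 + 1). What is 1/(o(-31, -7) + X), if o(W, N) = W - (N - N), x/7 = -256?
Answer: -896/29881 ≈ -0.029986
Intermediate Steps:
j(D) = 4*D (j(D) = D*4 = 4*D)
x = -1792 (x = 7*(-256) = -1792)
o(W, N) = W (o(W, N) = W - 1*0 = W + 0 = W)
X = -2105/896 (X = -10/(4*1) - 270/(-1792) = -10/4 - 270*(-1/1792) = -10*1/4 + 135/896 = -5/2 + 135/896 = -2105/896 ≈ -2.3493)
1/(o(-31, -7) + X) = 1/(-31 - 2105/896) = 1/(-29881/896) = -896/29881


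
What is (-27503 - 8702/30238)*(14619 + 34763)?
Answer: -20534132275456/15119 ≈ -1.3582e+9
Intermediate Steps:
(-27503 - 8702/30238)*(14619 + 34763) = (-27503 - 8702*1/30238)*49382 = (-27503 - 4351/15119)*49382 = -415822208/15119*49382 = -20534132275456/15119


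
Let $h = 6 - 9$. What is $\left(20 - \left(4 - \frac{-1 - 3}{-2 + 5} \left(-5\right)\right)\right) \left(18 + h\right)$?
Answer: $340$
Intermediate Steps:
$h = -3$ ($h = 6 - 9 = -3$)
$\left(20 - \left(4 - \frac{-1 - 3}{-2 + 5} \left(-5\right)\right)\right) \left(18 + h\right) = \left(20 - \left(4 - \frac{-1 - 3}{-2 + 5} \left(-5\right)\right)\right) \left(18 - 3\right) = \left(20 - \left(4 - - \frac{4}{3} \left(-5\right)\right)\right) 15 = \left(20 - \left(4 - \left(-4\right) \frac{1}{3} \left(-5\right)\right)\right) 15 = \left(20 - - \frac{8}{3}\right) 15 = \left(20 + \left(-4 + \frac{20}{3}\right)\right) 15 = \left(20 + \frac{8}{3}\right) 15 = \frac{68}{3} \cdot 15 = 340$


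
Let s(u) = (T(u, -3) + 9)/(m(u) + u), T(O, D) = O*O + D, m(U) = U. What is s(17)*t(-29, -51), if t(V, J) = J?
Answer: -885/2 ≈ -442.50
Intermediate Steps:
T(O, D) = D + O² (T(O, D) = O² + D = D + O²)
s(u) = (6 + u²)/(2*u) (s(u) = ((-3 + u²) + 9)/(u + u) = (6 + u²)/((2*u)) = (6 + u²)*(1/(2*u)) = (6 + u²)/(2*u))
s(17)*t(-29, -51) = ((½)*17 + 3/17)*(-51) = (17/2 + 3*(1/17))*(-51) = (17/2 + 3/17)*(-51) = (295/34)*(-51) = -885/2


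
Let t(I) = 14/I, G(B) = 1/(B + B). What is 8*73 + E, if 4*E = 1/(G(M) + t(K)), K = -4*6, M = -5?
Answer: 23929/41 ≈ 583.63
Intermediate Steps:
G(B) = 1/(2*B)
K = -24
E = -15/41 (E = 1/(4*((½)/(-5) + 14/(-24))) = 1/(4*((½)*(-⅕) + 14*(-1/24))) = 1/(4*(-⅒ - 7/12)) = 1/(4*(-41/60)) = (¼)*(-60/41) = -15/41 ≈ -0.36585)
8*73 + E = 8*73 - 15/41 = 584 - 15/41 = 23929/41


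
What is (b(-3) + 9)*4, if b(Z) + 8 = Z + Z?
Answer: -20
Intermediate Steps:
b(Z) = -8 + 2*Z (b(Z) = -8 + (Z + Z) = -8 + 2*Z)
(b(-3) + 9)*4 = ((-8 + 2*(-3)) + 9)*4 = ((-8 - 6) + 9)*4 = (-14 + 9)*4 = -5*4 = -20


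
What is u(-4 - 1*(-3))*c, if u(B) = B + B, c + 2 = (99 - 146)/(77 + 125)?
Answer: 451/101 ≈ 4.4653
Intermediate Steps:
c = -451/202 (c = -2 + (99 - 146)/(77 + 125) = -2 - 47/202 = -451/202 ≈ -2.2327)
u(B) = 2*B
u(-4 - 1*(-3))*c = (2*(-4 - 1*(-3)))*(-451/202) = (2*(-4 + 3))*(-451/202) = (2*(-1))*(-451/202) = -2*(-451/202) = 451/101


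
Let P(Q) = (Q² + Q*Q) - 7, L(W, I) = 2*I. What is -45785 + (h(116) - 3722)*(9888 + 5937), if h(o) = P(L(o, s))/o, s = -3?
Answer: -6836757835/116 ≈ -5.8938e+7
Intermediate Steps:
P(Q) = -7 + 2*Q² (P(Q) = (Q² + Q²) - 7 = 2*Q² - 7 = -7 + 2*Q²)
h(o) = 65/o (h(o) = (-7 + 2*(2*(-3))²)/o = (-7 + 2*(-6)²)/o = (-7 + 2*36)/o = (-7 + 72)/o = 65/o)
-45785 + (h(116) - 3722)*(9888 + 5937) = -45785 + (65/116 - 3722)*(9888 + 5937) = -45785 + (65*(1/116) - 3722)*15825 = -45785 + (65/116 - 3722)*15825 = -45785 - 431687/116*15825 = -45785 - 6831446775/116 = -6836757835/116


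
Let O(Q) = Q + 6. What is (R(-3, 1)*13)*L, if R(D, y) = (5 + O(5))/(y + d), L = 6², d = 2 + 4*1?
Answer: 7488/7 ≈ 1069.7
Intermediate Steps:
O(Q) = 6 + Q
d = 6 (d = 2 + 4 = 6)
L = 36
R(D, y) = 16/(6 + y) (R(D, y) = (5 + (6 + 5))/(y + 6) = (5 + 11)/(6 + y) = 16/(6 + y))
(R(-3, 1)*13)*L = ((16/(6 + 1))*13)*36 = ((16/7)*13)*36 = (208/7)*36 = 7488/7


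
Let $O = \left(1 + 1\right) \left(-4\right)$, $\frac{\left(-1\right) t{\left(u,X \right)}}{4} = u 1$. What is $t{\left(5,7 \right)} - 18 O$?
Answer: $124$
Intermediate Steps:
$t{\left(u,X \right)} = - 4 u$ ($t{\left(u,X \right)} = - 4 u 1 = - 4 u$)
$O = -8$ ($O = 2 \left(-4\right) = -8$)
$t{\left(5,7 \right)} - 18 O = \left(-4\right) 5 - -144 = -20 + 144 = 124$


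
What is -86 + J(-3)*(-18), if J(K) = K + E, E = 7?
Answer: -158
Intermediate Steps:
J(K) = 7 + K (J(K) = K + 7 = 7 + K)
-86 + J(-3)*(-18) = -86 + (7 - 3)*(-18) = -86 + 4*(-18) = -86 - 72 = -158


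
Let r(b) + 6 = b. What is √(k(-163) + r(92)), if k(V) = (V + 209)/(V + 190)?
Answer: 8*√111/9 ≈ 9.3650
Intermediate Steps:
r(b) = -6 + b
k(V) = (209 + V)/(190 + V)
√(k(-163) + r(92)) = √((209 - 163)/(190 - 163) + (-6 + 92)) = √(46/27 + 86) = √(2368/27) = 8*√111/9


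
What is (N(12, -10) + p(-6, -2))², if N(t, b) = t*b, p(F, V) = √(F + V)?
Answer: 14392 - 480*I*√2 ≈ 14392.0 - 678.82*I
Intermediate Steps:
N(t, b) = b*t
(N(12, -10) + p(-6, -2))² = (-10*12 + √(-6 - 2))² = (-120 + √(-8))² = (-120 + 2*I*√2)²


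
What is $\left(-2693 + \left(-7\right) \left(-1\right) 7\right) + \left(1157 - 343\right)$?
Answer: $-1830$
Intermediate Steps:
$\left(-2693 + \left(-7\right) \left(-1\right) 7\right) + \left(1157 - 343\right) = \left(-2693 + 7 \cdot 7\right) + 814 = \left(-2693 + 49\right) + 814 = -2644 + 814 = -1830$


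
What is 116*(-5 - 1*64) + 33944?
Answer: 25940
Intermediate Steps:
116*(-5 - 1*64) + 33944 = 116*(-5 - 64) + 33944 = 116*(-69) + 33944 = -8004 + 33944 = 25940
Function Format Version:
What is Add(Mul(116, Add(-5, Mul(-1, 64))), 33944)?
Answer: 25940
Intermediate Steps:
Add(Mul(116, Add(-5, Mul(-1, 64))), 33944) = Add(Mul(116, Add(-5, -64)), 33944) = Add(Mul(116, -69), 33944) = Add(-8004, 33944) = 25940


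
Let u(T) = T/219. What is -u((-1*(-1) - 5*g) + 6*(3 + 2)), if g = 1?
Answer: -26/219 ≈ -0.11872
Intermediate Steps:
u(T) = T/219 (u(T) = T*(1/219) = T/219)
-u((-1*(-1) - 5*g) + 6*(3 + 2)) = -((-1*(-1) - 5*1) + 6*(3 + 2))/219 = -((1 - 5) + 6*5)/219 = -(-4 + 30)/219 = -26/219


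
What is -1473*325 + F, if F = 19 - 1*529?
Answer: -479235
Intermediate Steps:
F = -510 (F = 19 - 529 = -510)
-1473*325 + F = -1473*325 - 510 = -478725 - 510 = -479235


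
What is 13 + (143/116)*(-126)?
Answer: -8255/58 ≈ -142.33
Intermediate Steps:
13 + (143/116)*(-126) = 13 - 9009/58 = -8255/58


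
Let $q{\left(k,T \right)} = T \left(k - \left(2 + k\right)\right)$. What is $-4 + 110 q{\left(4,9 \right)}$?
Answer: $-1984$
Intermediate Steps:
$q{\left(k,T \right)} = - 2 T$ ($q{\left(k,T \right)} = T \left(-2\right) = - 2 T$)
$-4 + 110 q{\left(4,9 \right)} = -4 + 110 \left(\left(-2\right) 9\right) = -4 + 110 \left(-18\right) = -4 - 1980 = -1984$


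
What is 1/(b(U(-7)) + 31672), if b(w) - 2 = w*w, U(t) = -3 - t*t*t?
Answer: 1/147274 ≈ 6.7901e-6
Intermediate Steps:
U(t) = -3 - t³ (U(t) = -3 - t²*t = -3 - t³)
b(w) = 2 + w² (b(w) = 2 + w*w = 2 + w²)
1/(b(U(-7)) + 31672) = 1/((2 + (-3 - 1*(-7)³)²) + 31672) = 1/((2 + (-3 - 1*(-343))²) + 31672) = 1/((2 + (-3 + 343)²) + 31672) = 1/((2 + 340²) + 31672) = 1/((2 + 115600) + 31672) = 1/(115602 + 31672) = 1/147274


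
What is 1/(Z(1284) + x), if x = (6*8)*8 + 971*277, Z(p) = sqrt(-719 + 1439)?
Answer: 269351/72549960481 - 12*sqrt(5)/72549960481 ≈ 3.7123e-6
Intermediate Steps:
Z(p) = 12*sqrt(5) (Z(p) = sqrt(720) = 12*sqrt(5))
x = 269351 (x = 48*8 + 268967 = 384 + 268967 = 269351)
1/(Z(1284) + x) = 1/(12*sqrt(5) + 269351) = 1/(269351 + 12*sqrt(5))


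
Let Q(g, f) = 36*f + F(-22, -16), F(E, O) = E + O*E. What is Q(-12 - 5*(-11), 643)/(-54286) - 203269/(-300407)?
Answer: 117108982/479643953 ≈ 0.24416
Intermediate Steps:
F(E, O) = E + E*O
Q(g, f) = 330 + 36*f (Q(g, f) = 36*f - 22*(1 - 16) = 36*f - 22*(-15) = 36*f + 330 = 330 + 36*f)
Q(-12 - 5*(-11), 643)/(-54286) - 203269/(-300407) = (330 + 36*643)/(-54286) - 203269/(-300407) = (330 + 23148)*(-1/54286) - 203269*(-1/300407) = 23478*(-1/54286) + 11957/17671 = -11739/27143 + 11957/17671 = 117108982/479643953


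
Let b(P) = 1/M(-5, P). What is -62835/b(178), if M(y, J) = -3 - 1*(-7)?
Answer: -251340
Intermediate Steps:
M(y, J) = 4 (M(y, J) = -3 + 7 = 4)
b(P) = ¼ (b(P) = 1/4 = ¼)
-62835/b(178) = -62835/¼ = -62835*4 = -251340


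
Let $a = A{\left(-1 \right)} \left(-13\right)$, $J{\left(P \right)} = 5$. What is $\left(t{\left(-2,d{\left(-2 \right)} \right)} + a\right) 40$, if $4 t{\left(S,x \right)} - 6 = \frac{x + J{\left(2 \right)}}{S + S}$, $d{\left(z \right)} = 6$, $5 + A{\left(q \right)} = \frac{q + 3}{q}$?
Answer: $\frac{7345}{2} \approx 3672.5$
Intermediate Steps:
$A{\left(q \right)} = -5 + \frac{3 + q}{q}$ ($A{\left(q \right)} = -5 + \frac{q + 3}{q} = -5 + \frac{3 + q}{q}$)
$t{\left(S,x \right)} = \frac{3}{2} + \frac{5 + x}{8 S}$ ($t{\left(S,x \right)} = \frac{3}{2} + \frac{\left(x + 5\right) \frac{1}{S + S}}{4} = \frac{3}{2} + \frac{\left(5 + x\right) \frac{1}{2 S}}{4} = \frac{3}{2} + \frac{\frac{1}{2} \frac{1}{S} \left(5 + x\right)}{4} = \frac{3}{2} + \frac{5 + x}{8 S}$)
$a = 91$ ($a = \left(-4 + \frac{3}{-1}\right) \left(-13\right) = \left(-4 + 3 \left(-1\right)\right) \left(-13\right) = \left(-4 - 3\right) \left(-13\right) = \left(-7\right) \left(-13\right) = 91$)
$\left(t{\left(-2,d{\left(-2 \right)} \right)} + a\right) 40 = \left(\frac{5 + 6 + 12 \left(-2\right)}{8 \left(-2\right)} + 91\right) 40 = \left(\frac{1}{8} \left(- \frac{1}{2}\right) \left(5 + 6 - 24\right) + 91\right) 40 = \left(\frac{1}{8} \left(- \frac{1}{2}\right) \left(-13\right) + 91\right) 40 = \left(\frac{13}{16} + 91\right) 40 = \frac{1469}{16} \cdot 40 = \frac{7345}{2}$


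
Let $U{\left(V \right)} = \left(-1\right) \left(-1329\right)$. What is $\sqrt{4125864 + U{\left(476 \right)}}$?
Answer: $9 \sqrt{50953} \approx 2031.5$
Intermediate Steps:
$U{\left(V \right)} = 1329$
$\sqrt{4125864 + U{\left(476 \right)}} = \sqrt{4125864 + 1329} = \sqrt{4127193} = 9 \sqrt{50953}$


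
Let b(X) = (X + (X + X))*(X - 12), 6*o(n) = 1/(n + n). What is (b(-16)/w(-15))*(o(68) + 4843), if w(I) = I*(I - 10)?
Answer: 110652892/6375 ≈ 17357.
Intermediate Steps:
o(n) = 1/(12*n) (o(n) = 1/(6*(n + n)) = 1/(6*((2*n))) = (1/(2*n))/6 = 1/(12*n))
w(I) = I*(-10 + I)
b(X) = 3*X*(-12 + X) (b(X) = (X + 2*X)*(-12 + X) = (3*X)*(-12 + X) = 3*X*(-12 + X))
(b(-16)/w(-15))*(o(68) + 4843) = ((3*(-16)*(-12 - 16))/((-15*(-10 - 15))))*((1/12)/68 + 4843) = ((3*(-16)*(-28))/((-15*(-25))))*((1/12)*(1/68) + 4843) = (1344/375)*(1/816 + 4843) = (1344*(1/375))*(3951889/816) = (448/125)*(3951889/816) = 110652892/6375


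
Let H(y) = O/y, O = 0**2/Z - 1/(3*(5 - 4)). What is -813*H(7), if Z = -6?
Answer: 271/7 ≈ 38.714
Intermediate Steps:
O = -1/3 (O = 0**2/(-6) - 1/(3*(5 - 4)) = 0*(-1/6) - 1/(3*1) = 0 - 1/3 = -1/3 ≈ -0.33333)
H(y) = -1/(3*y)
-813*H(7) = -(-271)/7 = -813*(-1/21) = 271/7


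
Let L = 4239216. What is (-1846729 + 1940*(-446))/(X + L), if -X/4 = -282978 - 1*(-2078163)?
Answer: 2711969/2941524 ≈ 0.92196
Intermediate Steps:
X = -7180740 (X = -4*(-282978 - 1*(-2078163)) = -4*(-282978 + 2078163) = -4*1795185 = -7180740)
(-1846729 + 1940*(-446))/(X + L) = (-1846729 + 1940*(-446))/(-7180740 + 4239216) = (-1846729 - 865240)/(-2941524) = -2711969*(-1/2941524) = 2711969/2941524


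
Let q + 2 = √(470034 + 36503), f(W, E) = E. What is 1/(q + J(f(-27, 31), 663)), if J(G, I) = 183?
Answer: -181/473776 + √506537/473776 ≈ 0.0011202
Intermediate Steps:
q = -2 + √506537 (q = -2 + √(470034 + 36503) = -2 + √506537 ≈ 709.71)
1/(q + J(f(-27, 31), 663)) = 1/((-2 + √506537) + 183) = 1/(181 + √506537)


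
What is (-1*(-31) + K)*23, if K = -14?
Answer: 391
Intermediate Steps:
(-1*(-31) + K)*23 = (-1*(-31) - 14)*23 = (31 - 14)*23 = 17*23 = 391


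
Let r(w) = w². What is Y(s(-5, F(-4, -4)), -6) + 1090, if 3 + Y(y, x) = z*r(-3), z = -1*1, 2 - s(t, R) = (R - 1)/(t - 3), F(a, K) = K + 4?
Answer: 1078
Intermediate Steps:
F(a, K) = 4 + K
s(t, R) = 2 - (-1 + R)/(-3 + t) (s(t, R) = 2 - (R - 1)/(t - 3) = 2 - (-1 + R)/(-3 + t))
z = -1
Y(y, x) = -12 (Y(y, x) = -3 - 1*(-3)² = -3 - 1*9 = -3 - 9 = -12)
Y(s(-5, F(-4, -4)), -6) + 1090 = -12 + 1090 = 1078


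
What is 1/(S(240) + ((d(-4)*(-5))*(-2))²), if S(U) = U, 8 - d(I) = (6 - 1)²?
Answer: 1/29140 ≈ 3.4317e-5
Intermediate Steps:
d(I) = -17 (d(I) = 8 - (6 - 1)² = 8 - 1*5² = 8 - 1*25 = 8 - 25 = -17)
1/(S(240) + ((d(-4)*(-5))*(-2))²) = 1/(240 + (-17*(-5)*(-2))²) = 1/(240 + (85*(-2))²) = 1/(240 + (-170)²) = 1/(240 + 28900) = 1/29140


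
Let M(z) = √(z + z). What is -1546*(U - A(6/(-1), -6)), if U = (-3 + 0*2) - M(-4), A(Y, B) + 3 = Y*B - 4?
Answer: 49472 + 3092*I*√2 ≈ 49472.0 + 4372.8*I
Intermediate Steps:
M(z) = √2*√z (M(z) = √(2*z) = √2*√z)
A(Y, B) = -7 + B*Y (A(Y, B) = -3 + (Y*B - 4) = -3 + (B*Y - 4) = -3 + (-4 + B*Y) = -7 + B*Y)
U = -3 - 2*I*√2 (U = (-3 + 0*2) - √2*√(-4) = (-3 + 0) - √2*2*I = -3 - 2*I*√2 ≈ -3.0 - 2.8284*I)
-1546*(U - A(6/(-1), -6)) = -1546*((-3 - 2*I*√2) - (-7 - 36/(-1))) = -1546*((-3 - 2*I*√2) - (-7 - 36*(-1))) = -1546*((-3 - 2*I*√2) - (-7 - 6*(-6))) = -1546*((-3 - 2*I*√2) - (-7 + 36)) = -1546*((-3 - 2*I*√2) - 1*29) = -1546*((-3 - 2*I*√2) - 29) = -1546*(-32 - 2*I*√2) = 49472 + 3092*I*√2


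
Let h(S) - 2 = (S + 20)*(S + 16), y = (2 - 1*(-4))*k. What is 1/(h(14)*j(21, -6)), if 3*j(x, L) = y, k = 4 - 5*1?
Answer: -1/2044 ≈ -0.00048924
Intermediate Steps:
k = -1 (k = 4 - 5 = -1)
y = -6 (y = (2 - 1*(-4))*(-1) = (2 + 4)*(-1) = 6*(-1) = -6)
j(x, L) = -2 (j(x, L) = (⅓)*(-6) = -2)
h(S) = 2 + (16 + S)*(20 + S) (h(S) = 2 + (S + 20)*(S + 16) = 2 + (20 + S)*(16 + S) = 2 + (16 + S)*(20 + S))
1/(h(14)*j(21, -6)) = 1/((322 + 14² + 36*14)*(-2)) = 1/((322 + 196 + 504)*(-2)) = 1/(1022*(-2)) = 1/(-2044) = -1/2044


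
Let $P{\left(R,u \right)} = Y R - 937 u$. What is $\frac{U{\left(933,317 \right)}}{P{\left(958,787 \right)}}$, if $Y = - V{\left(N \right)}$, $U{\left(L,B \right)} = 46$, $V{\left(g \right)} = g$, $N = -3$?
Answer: $- \frac{46}{734545} \approx -6.2624 \cdot 10^{-5}$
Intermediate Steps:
$Y = 3$ ($Y = \left(-1\right) \left(-3\right) = 3$)
$P{\left(R,u \right)} = - 937 u + 3 R$ ($P{\left(R,u \right)} = 3 R - 937 u = - 937 u + 3 R$)
$\frac{U{\left(933,317 \right)}}{P{\left(958,787 \right)}} = \frac{46}{\left(-937\right) 787 + 3 \cdot 958} = \frac{46}{-737419 + 2874} = \frac{46}{-734545} = 46 \left(- \frac{1}{734545}\right) = - \frac{46}{734545}$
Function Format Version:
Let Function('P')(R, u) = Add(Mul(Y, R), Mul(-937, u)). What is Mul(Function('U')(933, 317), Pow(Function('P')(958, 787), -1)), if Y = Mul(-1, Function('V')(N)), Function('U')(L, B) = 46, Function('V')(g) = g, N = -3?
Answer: Rational(-46, 734545) ≈ -6.2624e-5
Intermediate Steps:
Y = 3 (Y = Mul(-1, -3) = 3)
Function('P')(R, u) = Add(Mul(-937, u), Mul(3, R)) (Function('P')(R, u) = Add(Mul(3, R), Mul(-937, u)) = Add(Mul(-937, u), Mul(3, R)))
Mul(Function('U')(933, 317), Pow(Function('P')(958, 787), -1)) = Mul(46, Pow(Add(Mul(-937, 787), Mul(3, 958)), -1)) = Mul(46, Pow(Add(-737419, 2874), -1)) = Mul(46, Pow(-734545, -1)) = Mul(46, Rational(-1, 734545)) = Rational(-46, 734545)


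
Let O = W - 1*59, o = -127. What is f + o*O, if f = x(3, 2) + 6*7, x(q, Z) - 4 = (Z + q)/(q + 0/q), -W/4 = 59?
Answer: 112538/3 ≈ 37513.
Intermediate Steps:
W = -236 (W = -4*59 = -236)
x(q, Z) = 4 + (Z + q)/q (x(q, Z) = 4 + (Z + q)/(q + 0/q) = 4 + (Z + q)/(q + 0) = 4 + (Z + q)/q)
f = 143/3 (f = (5 + 2/3) + 6*7 = (5 + 2*(⅓)) + 42 = (5 + ⅔) + 42 = 17/3 + 42 = 143/3 ≈ 47.667)
O = -295 (O = -236 - 1*59 = -236 - 59 = -295)
f + o*O = 143/3 - 127*(-295) = 143/3 + 37465 = 112538/3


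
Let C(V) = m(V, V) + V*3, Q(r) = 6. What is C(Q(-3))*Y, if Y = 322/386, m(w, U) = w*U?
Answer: 8694/193 ≈ 45.047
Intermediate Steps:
m(w, U) = U*w
C(V) = V² + 3*V (C(V) = V*V + V*3 = V² + 3*V)
Y = 161/193 (Y = 322*(1/386) = 161/193 ≈ 0.83420)
C(Q(-3))*Y = (6*(3 + 6))*(161/193) = (6*9)*(161/193) = 54*(161/193) = 8694/193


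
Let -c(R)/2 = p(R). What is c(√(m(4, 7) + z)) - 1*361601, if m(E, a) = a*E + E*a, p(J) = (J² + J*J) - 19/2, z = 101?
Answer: -362210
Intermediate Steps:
p(J) = -19/2 + 2*J² (p(J) = (J² + J²) - 19*½ = 2*J² - 19/2 = -19/2 + 2*J²)
m(E, a) = 2*E*a (m(E, a) = E*a + E*a = 2*E*a)
c(R) = 19 - 4*R² (c(R) = -2*(-19/2 + 2*R²) = 19 - 4*R²)
c(√(m(4, 7) + z)) - 1*361601 = (19 - 4*(√(2*4*7 + 101))²) - 1*361601 = (19 - 4*(√(56 + 101))²) - 361601 = (19 - 4*(√157)²) - 361601 = (19 - 4*157) - 361601 = (19 - 628) - 361601 = -609 - 361601 = -362210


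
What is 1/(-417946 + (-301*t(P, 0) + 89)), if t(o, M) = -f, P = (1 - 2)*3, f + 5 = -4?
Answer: -1/420566 ≈ -2.3777e-6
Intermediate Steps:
f = -9 (f = -5 - 4 = -9)
P = -3 (P = -1*3 = -3)
t(o, M) = 9 (t(o, M) = -1*(-9) = 9)
1/(-417946 + (-301*t(P, 0) + 89)) = 1/(-417946 + (-301*9 + 89)) = 1/(-417946 + (-2709 + 89)) = 1/(-417946 - 2620) = 1/(-420566) = -1/420566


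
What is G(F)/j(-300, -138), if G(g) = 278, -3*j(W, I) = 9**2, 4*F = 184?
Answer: -278/27 ≈ -10.296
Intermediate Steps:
F = 46 (F = (1/4)*184 = 46)
j(W, I) = -27 (j(W, I) = -1/3*9**2 = -1/3*81 = -27)
G(F)/j(-300, -138) = 278/(-27) = 278*(-1/27) = -278/27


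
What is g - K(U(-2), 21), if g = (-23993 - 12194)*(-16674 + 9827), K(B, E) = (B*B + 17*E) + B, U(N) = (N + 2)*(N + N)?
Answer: 247772032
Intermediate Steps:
U(N) = 2*N*(2 + N) (U(N) = (2 + N)*(2*N) = 2*N*(2 + N))
K(B, E) = B + B**2 + 17*E (K(B, E) = (B**2 + 17*E) + B = B + B**2 + 17*E)
g = 247772389 (g = -36187*(-6847) = 247772389)
g - K(U(-2), 21) = 247772389 - (2*(-2)*(2 - 2) + (2*(-2)*(2 - 2))**2 + 17*21) = 247772389 - (2*(-2)*0 + (2*(-2)*0)**2 + 357) = 247772389 - (0 + 0**2 + 357) = 247772389 - (0 + 0 + 357) = 247772389 - 1*357 = 247772389 - 357 = 247772032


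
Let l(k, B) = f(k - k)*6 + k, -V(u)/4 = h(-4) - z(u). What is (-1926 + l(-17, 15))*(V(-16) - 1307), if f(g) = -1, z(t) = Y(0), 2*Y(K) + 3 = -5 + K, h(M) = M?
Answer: 2547343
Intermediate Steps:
Y(K) = -4 + K/2 (Y(K) = -3/2 + (-5 + K)/2 = -3/2 + (-5/2 + K/2) = -4 + K/2)
z(t) = -4 (z(t) = -4 + (½)*0 = -4 + 0 = -4)
V(u) = 0 (V(u) = -4*(-4 - 1*(-4)) = -4*(-4 + 4) = -4*0 = 0)
l(k, B) = -6 + k (l(k, B) = -1*6 + k = -6 + k)
(-1926 + l(-17, 15))*(V(-16) - 1307) = (-1926 + (-6 - 17))*(0 - 1307) = (-1926 - 23)*(-1307) = -1949*(-1307) = 2547343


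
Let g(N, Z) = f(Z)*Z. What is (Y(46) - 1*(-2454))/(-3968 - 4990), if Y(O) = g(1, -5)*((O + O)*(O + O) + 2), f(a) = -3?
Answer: -21574/1493 ≈ -14.450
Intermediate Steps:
g(N, Z) = -3*Z
Y(O) = 30 + 60*O² (Y(O) = (-3*(-5))*((O + O)*(O + O) + 2) = 15*((2*O)*(2*O) + 2) = 15*(4*O² + 2) = 15*(2 + 4*O²) = 30 + 60*O²)
(Y(46) - 1*(-2454))/(-3968 - 4990) = ((30 + 60*46²) - 1*(-2454))/(-3968 - 4990) = ((30 + 60*2116) + 2454)/(-8958) = ((30 + 126960) + 2454)*(-1/8958) = (126990 + 2454)*(-1/8958) = 129444*(-1/8958) = -21574/1493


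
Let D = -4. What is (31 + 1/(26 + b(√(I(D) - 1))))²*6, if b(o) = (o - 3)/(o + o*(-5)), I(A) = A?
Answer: 6*(297321*√5 + 25547698*I)/(309*√5 + 26518*I) ≈ 5780.5 + 0.18838*I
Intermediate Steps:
b(o) = -(-3 + o)/(4*o) (b(o) = (-3 + o)/(o - 5*o) = (-3 + o)/((-4*o)) = (-3 + o)*(-1/(4*o)) = -(-3 + o)/(4*o))
(31 + 1/(26 + b(√(I(D) - 1))))²*6 = (31 + 1/(26 + (3 - √(-4 - 1))/(4*(√(-4 - 1)))))²*6 = (31 + 1/(26 + (3 - √(-5))/(4*(√(-5)))))²*6 = (31 + 1/(26 + (3 - I*√5)/(4*((I*√5)))))²*6 = (31 + 1/(26 + (-I*√5/5)*(3 - I*√5)/4))²*6 = (31 + 1/(26 - I*√5*(3 - I*√5)/20))²*6 = 6*(31 + 1/(26 - I*√5*(3 - I*√5)/20))²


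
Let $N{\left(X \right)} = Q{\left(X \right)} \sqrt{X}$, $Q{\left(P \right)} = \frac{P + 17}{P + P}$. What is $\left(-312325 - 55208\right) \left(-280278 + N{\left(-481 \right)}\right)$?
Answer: $103011414174 - \frac{85267656 i \sqrt{481}}{481} \approx 1.0301 \cdot 10^{11} - 3.8879 \cdot 10^{6} i$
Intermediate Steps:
$Q{\left(P \right)} = \frac{17 + P}{2 P}$
$N{\left(X \right)} = \frac{17 + X}{2 \sqrt{X}}$ ($N{\left(X \right)} = \frac{17 + X}{2 X} \sqrt{X} = \frac{17 + X}{2 \sqrt{X}}$)
$\left(-312325 - 55208\right) \left(-280278 + N{\left(-481 \right)}\right) = \left(-312325 - 55208\right) \left(-280278 + \frac{17 - 481}{2 i \sqrt{481}}\right) = - 367533 \left(-280278 + \frac{1}{2} \left(- \frac{i \sqrt{481}}{481}\right) \left(-464\right)\right) = - 367533 \left(-280278 + \frac{232 i \sqrt{481}}{481}\right) = 103011414174 - \frac{85267656 i \sqrt{481}}{481}$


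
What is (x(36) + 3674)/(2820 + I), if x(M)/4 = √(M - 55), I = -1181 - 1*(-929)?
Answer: 1837/1284 + I*√19/642 ≈ 1.4307 + 0.0067896*I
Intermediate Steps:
I = -252 (I = -1181 + 929 = -252)
x(M) = 4*√(-55 + M) (x(M) = 4*√(M - 55) = 4*√(-55 + M))
(x(36) + 3674)/(2820 + I) = (4*√(-55 + 36) + 3674)/(2820 - 252) = (4*√(-19) + 3674)/2568 = (4*(I*√19) + 3674)*(1/2568) = (4*I*√19 + 3674)*(1/2568) = (3674 + 4*I*√19)*(1/2568) = 1837/1284 + I*√19/642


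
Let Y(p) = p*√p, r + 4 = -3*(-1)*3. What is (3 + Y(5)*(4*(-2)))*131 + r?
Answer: 398 - 5240*√5 ≈ -11319.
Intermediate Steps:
r = 5 (r = -4 - 3*(-1)*3 = -4 + 3*3 = -4 + 9 = 5)
Y(p) = p^(3/2)
(3 + Y(5)*(4*(-2)))*131 + r = (3 + 5^(3/2)*(4*(-2)))*131 + 5 = (3 + (5*√5)*(-8))*131 + 5 = (3 - 40*√5)*131 + 5 = (393 - 5240*√5) + 5 = 398 - 5240*√5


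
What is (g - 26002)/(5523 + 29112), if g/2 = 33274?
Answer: 40546/34635 ≈ 1.1707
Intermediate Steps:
g = 66548 (g = 2*33274 = 66548)
(g - 26002)/(5523 + 29112) = (66548 - 26002)/(5523 + 29112) = 40546/34635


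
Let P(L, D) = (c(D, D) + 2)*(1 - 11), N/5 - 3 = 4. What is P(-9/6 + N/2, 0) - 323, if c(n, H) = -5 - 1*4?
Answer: -253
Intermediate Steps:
N = 35 (N = 15 + 5*4 = 15 + 20 = 35)
c(n, H) = -9 (c(n, H) = -5 - 4 = -9)
P(L, D) = 70 (P(L, D) = (-9 + 2)*(1 - 11) = -7*(-10) = 70)
P(-9/6 + N/2, 0) - 323 = 70 - 323 = -253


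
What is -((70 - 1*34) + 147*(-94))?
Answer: 13782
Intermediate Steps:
-((70 - 1*34) + 147*(-94)) = -((70 - 34) - 13818) = -(36 - 13818) = -1*(-13782) = 13782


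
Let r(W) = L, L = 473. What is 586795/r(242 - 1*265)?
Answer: 53345/43 ≈ 1240.6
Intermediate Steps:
r(W) = 473
586795/r(242 - 1*265) = 586795/473 = 586795*(1/473) = 53345/43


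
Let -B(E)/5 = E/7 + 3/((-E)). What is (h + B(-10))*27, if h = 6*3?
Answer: 8937/14 ≈ 638.36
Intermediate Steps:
h = 18
B(E) = 15/E - 5*E/7 (B(E) = -5*(E/7 + 3/((-E))) = -5*(E*(⅐) + 3*(-1/E)) = -5*(E/7 - 3/E) = -5*(-3/E + E/7) = 15/E - 5*E/7)
(h + B(-10))*27 = (18 + (15/(-10) - 5/7*(-10)))*27 = (18 + (15*(-⅒) + 50/7))*27 = (18 + (-3/2 + 50/7))*27 = (18 + 79/14)*27 = (331/14)*27 = 8937/14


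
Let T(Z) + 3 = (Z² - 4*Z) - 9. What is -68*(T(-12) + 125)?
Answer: -20740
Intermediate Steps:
T(Z) = -12 + Z² - 4*Z (T(Z) = -3 + ((Z² - 4*Z) - 9) = -3 + (-9 + Z² - 4*Z) = -12 + Z² - 4*Z)
-68*(T(-12) + 125) = -68*((-12 + (-12)² - 4*(-12)) + 125) = -68*((-12 + 144 + 48) + 125) = -68*(180 + 125) = -68*305 = -20740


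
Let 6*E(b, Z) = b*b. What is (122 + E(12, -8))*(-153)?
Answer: -22338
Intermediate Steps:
E(b, Z) = b**2/6 (E(b, Z) = (b*b)/6 = b**2/6)
(122 + E(12, -8))*(-153) = (122 + (1/6)*12**2)*(-153) = (122 + (1/6)*144)*(-153) = (122 + 24)*(-153) = 146*(-153) = -22338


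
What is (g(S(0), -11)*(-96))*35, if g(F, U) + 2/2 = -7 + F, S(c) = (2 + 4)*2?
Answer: -13440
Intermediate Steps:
S(c) = 12 (S(c) = 6*2 = 12)
g(F, U) = -8 + F (g(F, U) = -1 + (-7 + F) = -8 + F)
(g(S(0), -11)*(-96))*35 = ((-8 + 12)*(-96))*35 = (4*(-96))*35 = -384*35 = -13440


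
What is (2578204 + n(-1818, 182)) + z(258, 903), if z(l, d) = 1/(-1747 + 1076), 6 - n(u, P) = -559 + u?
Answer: 1731573876/671 ≈ 2.5806e+6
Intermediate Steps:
n(u, P) = 565 - u (n(u, P) = 6 - (-559 + u) = 6 + (559 - u) = 565 - u)
z(l, d) = -1/671 (z(l, d) = 1/(-671) = -1/671)
(2578204 + n(-1818, 182)) + z(258, 903) = (2578204 + (565 - 1*(-1818))) - 1/671 = (2578204 + (565 + 1818)) - 1/671 = (2578204 + 2383) - 1/671 = 2580587 - 1/671 = 1731573876/671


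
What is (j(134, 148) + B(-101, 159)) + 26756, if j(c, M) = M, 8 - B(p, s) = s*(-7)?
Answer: 28025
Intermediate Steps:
B(p, s) = 8 + 7*s (B(p, s) = 8 - s*(-7) = 8 - (-7)*s = 8 + 7*s)
(j(134, 148) + B(-101, 159)) + 26756 = (148 + (8 + 7*159)) + 26756 = (148 + (8 + 1113)) + 26756 = (148 + 1121) + 26756 = 1269 + 26756 = 28025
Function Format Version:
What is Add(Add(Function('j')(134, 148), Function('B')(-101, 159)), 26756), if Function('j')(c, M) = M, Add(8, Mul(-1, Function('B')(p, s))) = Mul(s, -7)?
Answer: 28025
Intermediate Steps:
Function('B')(p, s) = Add(8, Mul(7, s)) (Function('B')(p, s) = Add(8, Mul(-1, Mul(s, -7))) = Add(8, Mul(-1, Mul(-7, s))) = Add(8, Mul(7, s)))
Add(Add(Function('j')(134, 148), Function('B')(-101, 159)), 26756) = Add(Add(148, Add(8, Mul(7, 159))), 26756) = Add(Add(148, Add(8, 1113)), 26756) = Add(Add(148, 1121), 26756) = Add(1269, 26756) = 28025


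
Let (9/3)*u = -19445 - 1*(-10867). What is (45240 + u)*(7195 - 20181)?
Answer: -1651066012/3 ≈ -5.5035e+8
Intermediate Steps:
u = -8578/3 (u = (-19445 - 1*(-10867))/3 = (-19445 + 10867)/3 = (⅓)*(-8578) = -8578/3 ≈ -2859.3)
(45240 + u)*(7195 - 20181) = (45240 - 8578/3)*(7195 - 20181) = (127142/3)*(-12986) = -1651066012/3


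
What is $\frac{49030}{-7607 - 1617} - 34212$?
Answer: $- \frac{157810259}{4612} \approx -34217.0$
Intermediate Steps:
$\frac{49030}{-7607 - 1617} - 34212 = \frac{49030}{-9224} - 34212 = 49030 \left(- \frac{1}{9224}\right) - 34212 = - \frac{24515}{4612} - 34212 = - \frac{157810259}{4612}$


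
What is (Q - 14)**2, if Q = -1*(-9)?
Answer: 25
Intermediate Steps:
Q = 9
(Q - 14)**2 = (9 - 14)**2 = (-5)**2 = 25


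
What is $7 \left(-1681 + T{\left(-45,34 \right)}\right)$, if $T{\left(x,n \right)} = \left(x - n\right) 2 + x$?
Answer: $-13188$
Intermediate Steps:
$T{\left(x,n \right)} = - 2 n + 3 x$ ($T{\left(x,n \right)} = \left(- 2 n + 2 x\right) + x = - 2 n + 3 x$)
$7 \left(-1681 + T{\left(-45,34 \right)}\right) = 7 \left(-1681 + \left(\left(-2\right) 34 + 3 \left(-45\right)\right)\right) = 7 \left(-1681 - 203\right) = 7 \left(-1884\right) = -13188$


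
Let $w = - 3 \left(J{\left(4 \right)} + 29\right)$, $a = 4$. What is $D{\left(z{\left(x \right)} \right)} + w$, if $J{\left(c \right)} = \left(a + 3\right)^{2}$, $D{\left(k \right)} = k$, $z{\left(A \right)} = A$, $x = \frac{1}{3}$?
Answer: $- \frac{701}{3} \approx -233.67$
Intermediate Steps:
$x = \frac{1}{3} \approx 0.33333$
$J{\left(c \right)} = 49$ ($J{\left(c \right)} = \left(4 + 3\right)^{2} = 7^{2} = 49$)
$w = -234$ ($w = - 3 \left(49 + 29\right) = \left(-3\right) 78 = -234$)
$D{\left(z{\left(x \right)} \right)} + w = \frac{1}{3} - 234 = - \frac{701}{3}$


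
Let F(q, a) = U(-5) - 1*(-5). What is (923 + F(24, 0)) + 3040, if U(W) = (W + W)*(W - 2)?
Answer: 4038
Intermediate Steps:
U(W) = 2*W*(-2 + W) (U(W) = (2*W)*(-2 + W) = 2*W*(-2 + W))
F(q, a) = 75 (F(q, a) = 2*(-5)*(-2 - 5) - 1*(-5) = 2*(-5)*(-7) + 5 = 70 + 5 = 75)
(923 + F(24, 0)) + 3040 = (923 + 75) + 3040 = 998 + 3040 = 4038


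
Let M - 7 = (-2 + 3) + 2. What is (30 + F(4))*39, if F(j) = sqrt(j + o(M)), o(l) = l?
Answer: 1170 + 39*sqrt(14) ≈ 1315.9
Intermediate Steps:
M = 10 (M = 7 + ((-2 + 3) + 2) = 7 + (1 + 2) = 7 + 3 = 10)
F(j) = sqrt(10 + j) (F(j) = sqrt(j + 10) = sqrt(10 + j))
(30 + F(4))*39 = (30 + sqrt(10 + 4))*39 = (30 + sqrt(14))*39 = 1170 + 39*sqrt(14)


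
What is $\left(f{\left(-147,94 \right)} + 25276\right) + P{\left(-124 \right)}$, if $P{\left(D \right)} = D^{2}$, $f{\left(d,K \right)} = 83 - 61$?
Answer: $40674$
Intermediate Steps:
$f{\left(d,K \right)} = 22$ ($f{\left(d,K \right)} = 83 - 61 = 22$)
$\left(f{\left(-147,94 \right)} + 25276\right) + P{\left(-124 \right)} = \left(22 + 25276\right) + \left(-124\right)^{2} = 25298 + 15376 = 40674$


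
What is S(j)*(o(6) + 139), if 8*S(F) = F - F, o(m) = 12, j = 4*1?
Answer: 0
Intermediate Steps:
j = 4
S(F) = 0 (S(F) = (F - F)/8 = (⅛)*0 = 0)
S(j)*(o(6) + 139) = 0*(12 + 139) = 0*151 = 0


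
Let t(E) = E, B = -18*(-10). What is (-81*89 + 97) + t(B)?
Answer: -6932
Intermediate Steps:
B = 180
(-81*89 + 97) + t(B) = (-81*89 + 97) + 180 = (-7209 + 97) + 180 = -7112 + 180 = -6932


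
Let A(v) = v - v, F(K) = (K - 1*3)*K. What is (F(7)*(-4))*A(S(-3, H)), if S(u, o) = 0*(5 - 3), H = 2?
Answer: 0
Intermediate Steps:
S(u, o) = 0 (S(u, o) = 0*2 = 0)
F(K) = K*(-3 + K) (F(K) = (K - 3)*K = (-3 + K)*K = K*(-3 + K))
A(v) = 0
(F(7)*(-4))*A(S(-3, H)) = ((7*(-3 + 7))*(-4))*0 = ((7*4)*(-4))*0 = (28*(-4))*0 = -112*0 = 0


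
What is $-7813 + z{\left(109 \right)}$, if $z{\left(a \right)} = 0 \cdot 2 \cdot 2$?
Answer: $-7813$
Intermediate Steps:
$z{\left(a \right)} = 0$ ($z{\left(a \right)} = 0 \cdot 2 = 0$)
$-7813 + z{\left(109 \right)} = -7813 + 0 = -7813$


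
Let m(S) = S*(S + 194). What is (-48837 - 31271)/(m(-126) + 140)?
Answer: 2861/301 ≈ 9.5050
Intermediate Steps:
m(S) = S*(194 + S)
(-48837 - 31271)/(m(-126) + 140) = (-48837 - 31271)/(-126*(194 - 126) + 140) = -80108/(-126*68 + 140) = -80108/(-8568 + 140) = -80108/(-8428) = -80108*(-1/8428) = 2861/301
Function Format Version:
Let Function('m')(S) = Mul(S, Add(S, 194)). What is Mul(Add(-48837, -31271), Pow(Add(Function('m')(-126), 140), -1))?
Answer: Rational(2861, 301) ≈ 9.5050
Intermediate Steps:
Function('m')(S) = Mul(S, Add(194, S))
Mul(Add(-48837, -31271), Pow(Add(Function('m')(-126), 140), -1)) = Mul(Add(-48837, -31271), Pow(Add(Mul(-126, Add(194, -126)), 140), -1)) = Mul(-80108, Pow(Add(Mul(-126, 68), 140), -1)) = Mul(-80108, Pow(Add(-8568, 140), -1)) = Mul(-80108, Pow(-8428, -1)) = Mul(-80108, Rational(-1, 8428)) = Rational(2861, 301)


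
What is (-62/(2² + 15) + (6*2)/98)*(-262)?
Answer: 766088/931 ≈ 822.87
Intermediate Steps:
(-62/(2² + 15) + (6*2)/98)*(-262) = (-62/(4 + 15) + 12*(1/98))*(-262) = (-62/19 + 6/49)*(-262) = -2924/931*(-262) = 766088/931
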